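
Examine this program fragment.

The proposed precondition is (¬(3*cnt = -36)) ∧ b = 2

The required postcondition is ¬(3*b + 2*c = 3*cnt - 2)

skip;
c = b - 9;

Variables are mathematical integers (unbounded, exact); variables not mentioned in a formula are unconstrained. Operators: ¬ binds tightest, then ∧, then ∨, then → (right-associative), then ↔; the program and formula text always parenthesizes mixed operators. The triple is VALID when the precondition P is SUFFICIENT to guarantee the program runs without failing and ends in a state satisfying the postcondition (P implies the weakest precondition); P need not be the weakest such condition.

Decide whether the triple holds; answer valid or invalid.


Working backward. After the program, ¬(3*b + 2*c = 3*cnt - 2) must hold.
Before c := b - 9: ¬(5*b = 3*cnt + 16)
Before skip: ¬(5*b = 3*cnt + 16)
The weakest precondition is ¬(5*b = 3*cnt + 16).
Check whether (¬(3*cnt = -36)) ∧ b = 2 implies it.
Countermodel: at the initial state b = 2, cnt = -2, the precondition holds but the weakest precondition fails.
Answer: invalid


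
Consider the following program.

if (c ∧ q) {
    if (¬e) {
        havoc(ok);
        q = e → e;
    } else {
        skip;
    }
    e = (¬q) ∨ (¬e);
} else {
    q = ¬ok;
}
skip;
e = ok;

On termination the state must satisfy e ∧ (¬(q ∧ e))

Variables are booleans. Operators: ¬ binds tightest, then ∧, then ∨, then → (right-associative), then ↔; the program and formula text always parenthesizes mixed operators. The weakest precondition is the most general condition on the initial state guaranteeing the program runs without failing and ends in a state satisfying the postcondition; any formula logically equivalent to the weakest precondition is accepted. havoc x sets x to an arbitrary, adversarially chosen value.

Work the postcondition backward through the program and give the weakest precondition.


Working backward. After the program, e ∧ (¬(q ∧ e)) must hold.
Before e := ok: ok ∧ (¬(q ∧ ok))
Before skip: ok ∧ (¬(q ∧ ok))
Then branch requires e ∧ (e → (ok ∧ (¬(q ∧ ok)))); else branch requires ok.
Before the if: ((c ∧ q) → (e ∧ (e → (ok ∧ (¬(q ∧ ok)))))) ∧ ((¬(c ∧ q)) → ok)
Answer: WP = ((c ∧ q) → (e ∧ (e → (ok ∧ (¬(q ∧ ok)))))) ∧ ((¬(c ∧ q)) → ok)


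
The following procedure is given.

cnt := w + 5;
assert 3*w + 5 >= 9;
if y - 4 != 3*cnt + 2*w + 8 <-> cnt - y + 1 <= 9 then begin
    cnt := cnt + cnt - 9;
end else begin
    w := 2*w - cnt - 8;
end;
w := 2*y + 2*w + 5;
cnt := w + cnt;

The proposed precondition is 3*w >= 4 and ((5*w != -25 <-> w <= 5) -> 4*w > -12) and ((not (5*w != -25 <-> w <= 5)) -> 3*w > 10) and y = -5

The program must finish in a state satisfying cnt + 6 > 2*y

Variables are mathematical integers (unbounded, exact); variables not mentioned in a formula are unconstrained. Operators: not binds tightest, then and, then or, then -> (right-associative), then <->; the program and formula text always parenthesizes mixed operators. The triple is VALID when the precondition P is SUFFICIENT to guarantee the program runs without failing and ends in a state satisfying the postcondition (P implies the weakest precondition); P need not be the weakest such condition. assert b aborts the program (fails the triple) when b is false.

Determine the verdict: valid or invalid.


Working backward. After the program, the postcondition cnt + 6 > 2*y must hold; in canonical form it is cnt > 2*y - 6.
Before cnt := w + cnt: cnt + w > 2*y - 6
Before w := 2*y + 2*w + 5: cnt + 2*w > -11
Then branch requires 2*cnt + 2*w > -2; else branch requires 4*w > cnt + 5.
Before the if: ((y != 3*cnt + 2*w + 12 <-> cnt <= y + 8) -> 2*cnt + 2*w > -2) and ((not (y != 3*cnt + 2*w + 12 <-> cnt <= y + 8)) -> 4*w > cnt + 5)
Before assert 3*w + 5 >= 9: 3*w >= 4 and ((y != 3*cnt + 2*w + 12 <-> cnt <= y + 8) -> 2*cnt + 2*w > -2) and ((not (y != 3*cnt + 2*w + 12 <-> cnt <= y + 8)) -> 4*w > cnt + 5)
Before cnt := w + 5: 3*w >= 4 and ((y != 5*w + 27 <-> w <= y + 3) -> 4*w > -12) and ((not (y != 5*w + 27 <-> w <= y + 3)) -> 3*w > 10)
The weakest precondition is 3*w >= 4 and ((y != 5*w + 27 <-> w <= y + 3) -> 4*w > -12) and ((not (y != 5*w + 27 <-> w <= y + 3)) -> 3*w > 10).
Check whether 3*w >= 4 and ((5*w != -25 <-> w <= 5) -> 4*w > -12) and ((not (5*w != -25 <-> w <= 5)) -> 3*w > 10) and y = -5 implies it.
Countermodel: at the initial state w = 2, y = -5, the precondition holds but the weakest precondition fails.
Answer: invalid


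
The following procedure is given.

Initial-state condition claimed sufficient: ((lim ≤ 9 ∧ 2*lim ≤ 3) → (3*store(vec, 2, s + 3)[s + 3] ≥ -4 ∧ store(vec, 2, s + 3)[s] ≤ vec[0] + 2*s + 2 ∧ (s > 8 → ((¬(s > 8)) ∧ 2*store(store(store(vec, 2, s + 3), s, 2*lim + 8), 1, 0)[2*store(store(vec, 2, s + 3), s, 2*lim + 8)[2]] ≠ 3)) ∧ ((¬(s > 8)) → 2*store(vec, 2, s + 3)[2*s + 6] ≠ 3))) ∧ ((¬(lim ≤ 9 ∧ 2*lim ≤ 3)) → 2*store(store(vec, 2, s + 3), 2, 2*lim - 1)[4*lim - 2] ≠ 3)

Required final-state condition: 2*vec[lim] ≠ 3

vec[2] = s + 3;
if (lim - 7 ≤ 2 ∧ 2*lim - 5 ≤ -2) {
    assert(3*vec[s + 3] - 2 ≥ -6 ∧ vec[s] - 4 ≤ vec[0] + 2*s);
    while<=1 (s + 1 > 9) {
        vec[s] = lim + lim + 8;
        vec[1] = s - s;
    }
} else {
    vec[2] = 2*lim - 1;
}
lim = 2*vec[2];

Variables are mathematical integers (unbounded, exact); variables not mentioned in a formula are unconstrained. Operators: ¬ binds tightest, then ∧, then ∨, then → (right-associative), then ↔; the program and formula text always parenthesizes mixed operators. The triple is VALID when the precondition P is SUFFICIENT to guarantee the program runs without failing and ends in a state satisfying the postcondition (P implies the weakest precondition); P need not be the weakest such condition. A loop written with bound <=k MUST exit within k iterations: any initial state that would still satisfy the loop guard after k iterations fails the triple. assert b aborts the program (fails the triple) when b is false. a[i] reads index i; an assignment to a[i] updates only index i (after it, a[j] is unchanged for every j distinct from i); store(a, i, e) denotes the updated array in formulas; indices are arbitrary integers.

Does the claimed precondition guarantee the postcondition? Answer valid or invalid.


Working backward. After the program, 2*vec[lim] ≠ 3 must hold.
Before lim := 2*vec[2]: 2*vec[2*vec[2]] ≠ 3
Then branch requires 3*vec[s + 3] ≥ -4 ∧ vec[s] ≤ vec[0] + 2*s + 4 ∧ (s > 8 → ((¬(s > 8)) ∧ 2*store(store(vec, s, 2*lim + 8), 1, 0)[2*store(vec, s, 2*lim + 8)[2]] ≠ 3)) ∧ ((¬(s > 8)) → 2*vec[2*vec[2]] ≠ 3); else branch requires 2*store(vec, 2, 2*lim - 1)[4*lim - 2] ≠ 3.
Before the if: ((lim ≤ 9 ∧ 2*lim ≤ 3) → (3*vec[s + 3] ≥ -4 ∧ vec[s] ≤ vec[0] + 2*s + 4 ∧ (s > 8 → ((¬(s > 8)) ∧ 2*store(store(vec, s, 2*lim + 8), 1, 0)[2*store(vec, s, 2*lim + 8)[2]] ≠ 3)) ∧ ((¬(s > 8)) → 2*vec[2*vec[2]] ≠ 3))) ∧ ((¬(lim ≤ 9 ∧ 2*lim ≤ 3)) → 2*store(vec, 2, 2*lim - 1)[4*lim - 2] ≠ 3)
Before vec[2] := s + 3: ((lim ≤ 9 ∧ 2*lim ≤ 3) → (3*store(vec, 2, s + 3)[s + 3] ≥ -4 ∧ store(vec, 2, s + 3)[s] ≤ vec[0] + 2*s + 4 ∧ (s > 8 → ((¬(s > 8)) ∧ 2*store(store(store(vec, 2, s + 3), s, 2*lim + 8), 1, 0)[2*store(store(vec, 2, s + 3), s, 2*lim + 8)[2]] ≠ 3)) ∧ ((¬(s > 8)) → 2*store(vec, 2, s + 3)[2*s + 6] ≠ 3))) ∧ ((¬(lim ≤ 9 ∧ 2*lim ≤ 3)) → 2*store(store(vec, 2, s + 3), 2, 2*lim - 1)[4*lim - 2] ≠ 3)
The weakest precondition is ((lim ≤ 9 ∧ 2*lim ≤ 3) → (3*store(vec, 2, s + 3)[s + 3] ≥ -4 ∧ store(vec, 2, s + 3)[s] ≤ vec[0] + 2*s + 4 ∧ (s > 8 → ((¬(s > 8)) ∧ 2*store(store(store(vec, 2, s + 3), s, 2*lim + 8), 1, 0)[2*store(store(vec, 2, s + 3), s, 2*lim + 8)[2]] ≠ 3)) ∧ ((¬(s > 8)) → 2*store(vec, 2, s + 3)[2*s + 6] ≠ 3))) ∧ ((¬(lim ≤ 9 ∧ 2*lim ≤ 3)) → 2*store(store(vec, 2, s + 3), 2, 2*lim - 1)[4*lim - 2] ≠ 3).
Check whether ((lim ≤ 9 ∧ 2*lim ≤ 3) → (3*store(vec, 2, s + 3)[s + 3] ≥ -4 ∧ store(vec, 2, s + 3)[s] ≤ vec[0] + 2*s + 2 ∧ (s > 8 → ((¬(s > 8)) ∧ 2*store(store(store(vec, 2, s + 3), s, 2*lim + 8), 1, 0)[2*store(store(vec, 2, s + 3), s, 2*lim + 8)[2]] ≠ 3)) ∧ ((¬(s > 8)) → 2*store(vec, 2, s + 3)[2*s + 6] ≠ 3))) ∧ ((¬(lim ≤ 9 ∧ 2*lim ≤ 3)) → 2*store(store(vec, 2, s + 3), 2, 2*lim - 1)[4*lim - 2] ≠ 3) implies it.
Every state satisfying the precondition satisfies the weakest precondition: the implication holds.
Answer: valid


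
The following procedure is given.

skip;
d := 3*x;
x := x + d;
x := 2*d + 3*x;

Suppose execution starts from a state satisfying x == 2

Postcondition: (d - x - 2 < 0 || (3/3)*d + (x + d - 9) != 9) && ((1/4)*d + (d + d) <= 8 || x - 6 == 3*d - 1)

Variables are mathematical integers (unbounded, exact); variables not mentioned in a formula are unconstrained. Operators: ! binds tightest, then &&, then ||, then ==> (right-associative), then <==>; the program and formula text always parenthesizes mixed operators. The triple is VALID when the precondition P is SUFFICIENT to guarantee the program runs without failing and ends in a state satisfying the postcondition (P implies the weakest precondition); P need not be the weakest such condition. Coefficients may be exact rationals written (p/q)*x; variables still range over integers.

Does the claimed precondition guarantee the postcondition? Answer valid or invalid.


Working backward. After the program, the postcondition (d - x - 2 < 0 || (3/3)*d + (x + d - 9) != 9) && ((1/4)*d + (d + d) <= 8 || x - 6 == 3*d - 1) must hold; in canonical form it is (d < x + 2 || 2*d + x != 18) && ((9/4)*d <= 8 || x == 3*d + 5).
Before x := 2*d + 3*x: (d + 3*x > -2 || 4*d + 3*x != 18) && ((9/4)*d <= 8 || 3*x == d + 5)
Before x := x + d: (4*d + 3*x > -2 || 7*d + 3*x != 18) && ((9/4)*d <= 8 || 2*d + 3*x == 5)
Before d := 3*x: (15*x > -2 || 24*x != 18) && ((27/4)*x <= 8 || 9*x == 5)
Before skip: (15*x > -2 || 24*x != 18) && ((27/4)*x <= 8 || 9*x == 5)
The weakest precondition is (15*x > -2 || 24*x != 18) && ((27/4)*x <= 8 || 9*x == 5).
Check whether x == 2 implies it.
Countermodel: at the initial state x = 2, the precondition holds but the weakest precondition fails.
Answer: invalid


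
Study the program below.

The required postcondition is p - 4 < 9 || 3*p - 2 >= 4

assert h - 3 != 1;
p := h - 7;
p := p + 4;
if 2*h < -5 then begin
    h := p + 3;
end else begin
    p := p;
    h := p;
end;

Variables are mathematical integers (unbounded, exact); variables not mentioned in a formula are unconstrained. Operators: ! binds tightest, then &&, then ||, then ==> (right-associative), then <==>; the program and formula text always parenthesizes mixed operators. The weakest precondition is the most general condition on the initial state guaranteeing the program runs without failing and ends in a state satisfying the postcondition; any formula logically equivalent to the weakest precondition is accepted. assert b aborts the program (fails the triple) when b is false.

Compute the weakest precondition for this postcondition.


Working backward. After the program, the postcondition p - 4 < 9 || 3*p - 2 >= 4 must hold; in canonical form it is p < 13 || 3*p >= 6.
Then branch requires p < 13 || 3*p >= 6; else branch requires p < 13 || 3*p >= 6.
Before the if: (2*h < -5 ==> (p < 13 || 3*p >= 6)) && ((!(2*h < -5)) ==> (p < 13 || 3*p >= 6))
Before p := p + 4: (2*h < -5 ==> (p < 9 || 3*p >= -6)) && ((!(2*h < -5)) ==> (p < 9 || 3*p >= -6))
Before p := h - 7: (2*h < -5 ==> (h < 16 || 3*h >= 15)) && ((!(2*h < -5)) ==> (h < 16 || 3*h >= 15))
Before assert h - 3 != 1: h != 4 && (2*h < -5 ==> (h < 16 || 3*h >= 15)) && ((!(2*h < -5)) ==> (h < 16 || 3*h >= 15))
Answer: WP = h != 4 && (2*h < -5 ==> (h < 16 || 3*h >= 15)) && ((!(2*h < -5)) ==> (h < 16 || 3*h >= 15))


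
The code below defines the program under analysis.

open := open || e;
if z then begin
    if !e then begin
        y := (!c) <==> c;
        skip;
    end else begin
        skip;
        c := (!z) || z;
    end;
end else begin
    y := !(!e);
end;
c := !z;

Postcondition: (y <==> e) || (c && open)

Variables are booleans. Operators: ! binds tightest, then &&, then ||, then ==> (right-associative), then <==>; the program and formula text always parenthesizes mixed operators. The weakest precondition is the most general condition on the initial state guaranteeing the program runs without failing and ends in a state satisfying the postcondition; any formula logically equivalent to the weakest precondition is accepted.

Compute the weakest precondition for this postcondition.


Working backward. After the program, (y <==> e) || (c && open) must hold.
Before c := !z: (y <==> e) || ((!z) && open)
Then branch requires ((!e) ==> ((((!c) <==> c) <==> e) || ((!z) && open))) && (e ==> ((y <==> e) || ((!z) && open))); else branch requires true.
Before the if: z ==> (((!e) ==> ((((!c) <==> c) <==> e) || ((!z) && open))) && (e ==> ((y <==> e) || ((!z) && open))))
Before open := open || e: z ==> (((!e) ==> ((((!c) <==> c) <==> e) || ((!z) && (open || e)))) && (e ==> ((y <==> e) || ((!z) && (open || e)))))
Answer: WP = z ==> (((!e) ==> ((((!c) <==> c) <==> e) || ((!z) && (open || e)))) && (e ==> ((y <==> e) || ((!z) && (open || e)))))


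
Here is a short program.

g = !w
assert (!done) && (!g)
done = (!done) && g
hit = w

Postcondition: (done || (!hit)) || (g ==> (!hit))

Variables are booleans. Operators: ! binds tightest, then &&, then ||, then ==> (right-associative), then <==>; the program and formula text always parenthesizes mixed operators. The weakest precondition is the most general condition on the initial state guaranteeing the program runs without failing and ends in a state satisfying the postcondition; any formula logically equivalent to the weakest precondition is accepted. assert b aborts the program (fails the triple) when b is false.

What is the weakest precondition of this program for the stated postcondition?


Working backward. After the program, the postcondition (done || (!hit)) || (g ==> (!hit)) must hold; in canonical form it is done || (!hit) || (g ==> (!hit)).
Before hit := w: done || (!w) || (g ==> (!w))
Before done := (!done) && g: ((!done) && g) || (!w) || (g ==> (!w))
Before assert (!done) && (!g): (!done) && (!g) && (((!done) && g) || (!w) || (g ==> (!w)))
Before g := !w: (!done) && w
Answer: WP = (!done) && w


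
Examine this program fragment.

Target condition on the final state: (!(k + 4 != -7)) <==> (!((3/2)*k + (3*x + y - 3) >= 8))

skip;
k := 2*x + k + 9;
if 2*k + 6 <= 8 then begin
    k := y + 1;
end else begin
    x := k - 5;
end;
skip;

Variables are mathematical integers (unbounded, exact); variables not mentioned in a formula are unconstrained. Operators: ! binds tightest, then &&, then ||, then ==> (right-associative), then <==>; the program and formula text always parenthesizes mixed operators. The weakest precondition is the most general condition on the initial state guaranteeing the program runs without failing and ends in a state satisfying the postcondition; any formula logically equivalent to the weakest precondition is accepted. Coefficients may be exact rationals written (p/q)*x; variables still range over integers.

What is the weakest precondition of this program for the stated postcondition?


Working backward. After the program, the postcondition (!(k + 4 != -7)) <==> (!((3/2)*k + (3*x + y - 3) >= 8)) must hold; in canonical form it is (!(k != -11)) <==> (!((3/2)*k + 3*x + y >= 11)).
Before skip: (!(k != -11)) <==> (!((3/2)*k + 3*x + y >= 11))
Then branch requires (!(y != -12)) <==> (!(3*x + (5/2)*y >= 19/2)); else branch requires (!(k != -11)) <==> (!((9/2)*k + y >= 26)).
Before the if: (2*k <= 2 ==> ((!(y != -12)) <==> (!(3*x + (5/2)*y >= 19/2)))) && ((!(2*k <= 2)) ==> ((!(k != -11)) <==> (!((9/2)*k + y >= 26))))
Before k := 2*x + k + 9: (2*k + 4*x <= -16 ==> ((!(y != -12)) <==> (!(3*x + (5/2)*y >= 19/2)))) && ((!(2*k + 4*x <= -16)) ==> ((!(k + 2*x != -20)) <==> (!((9/2)*k + 9*x + y >= -29/2))))
Before skip: (2*k + 4*x <= -16 ==> ((!(y != -12)) <==> (!(3*x + (5/2)*y >= 19/2)))) && ((!(2*k + 4*x <= -16)) ==> ((!(k + 2*x != -20)) <==> (!((9/2)*k + 9*x + y >= -29/2))))
Answer: WP = (2*k + 4*x <= -16 ==> ((!(y != -12)) <==> (!(3*x + (5/2)*y >= 19/2)))) && ((!(2*k + 4*x <= -16)) ==> ((!(k + 2*x != -20)) <==> (!((9/2)*k + 9*x + y >= -29/2))))


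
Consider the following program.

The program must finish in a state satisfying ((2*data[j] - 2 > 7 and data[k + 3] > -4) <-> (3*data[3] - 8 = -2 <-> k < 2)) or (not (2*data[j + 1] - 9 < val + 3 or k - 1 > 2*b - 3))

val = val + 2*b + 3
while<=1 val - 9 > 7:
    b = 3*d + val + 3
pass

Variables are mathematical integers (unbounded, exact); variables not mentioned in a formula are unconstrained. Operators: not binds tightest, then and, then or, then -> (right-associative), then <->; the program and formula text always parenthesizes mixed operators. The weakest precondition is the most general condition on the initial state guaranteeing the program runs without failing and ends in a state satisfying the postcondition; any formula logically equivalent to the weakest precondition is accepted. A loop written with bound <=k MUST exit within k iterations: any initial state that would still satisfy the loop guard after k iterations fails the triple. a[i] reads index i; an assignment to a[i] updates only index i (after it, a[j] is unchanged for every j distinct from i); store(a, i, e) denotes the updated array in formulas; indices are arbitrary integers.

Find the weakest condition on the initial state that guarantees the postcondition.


Working backward. After the program, the postcondition ((2*data[j] - 2 > 7 and data[k + 3] > -4) <-> (3*data[3] - 8 = -2 <-> k < 2)) or (not (2*data[j + 1] - 9 < val + 3 or k - 1 > 2*b - 3)) must hold; in canonical form it is ((2*data[j] > 9 and data[k + 3] > -4) <-> (3*data[3] = 6 <-> k < 2)) or (not (2*data[j + 1] < val + 12 or k > 2*b - 2)).
Before skip: ((2*data[j] > 9 and data[k + 3] > -4) <-> (3*data[3] = 6 <-> k < 2)) or (not (2*data[j + 1] < val + 12 or k > 2*b - 2))
Before the loop (bound <=1), unroll the exhaustion recursion (WP_0 = exit-now case; WP_j = one more guarded iteration, up to j = 1):
  WP_0: (not (val > 16)) and (((2*data[j] > 9 and data[k + 3] > -4) <-> (3*data[3] = 6 <-> k < 2)) or (not (2*data[j + 1] < val + 12 or k > 2*b - 2)))
  WP_1: (val > 16 -> ((not (val > 16)) and (((2*data[j] > 9 and data[k + 3] > -4) <-> (3*data[3] = 6 <-> k < 2)) or (not (2*data[j + 1] < val + 12 or k > 6*d + 2*val + 4))))) and ((not (val > 16)) -> (((2*data[j] > 9 and data[k + 3] > -4) <-> (3*data[3] = 6 <-> k < 2)) or (not (2*data[j + 1] < val + 12 or k > 2*b - 2))))
So before the loop: (val > 16 -> ((not (val > 16)) and (((2*data[j] > 9 and data[k + 3] > -4) <-> (3*data[3] = 6 <-> k < 2)) or (not (2*data[j + 1] < val + 12 or k > 6*d + 2*val + 4))))) and ((not (val > 16)) -> (((2*data[j] > 9 and data[k + 3] > -4) <-> (3*data[3] = 6 <-> k < 2)) or (not (2*data[j + 1] < val + 12 or k > 2*b - 2))))
Before val := val + 2*b + 3: (2*b + val > 13 -> ((not (2*b + val > 13)) and (((2*data[j] > 9 and data[k + 3] > -4) <-> (3*data[3] = 6 <-> k < 2)) or (not (2*data[j + 1] < 2*b + val + 15 or k > 4*b + 6*d + 2*val + 10))))) and ((not (2*b + val > 13)) -> (((2*data[j] > 9 and data[k + 3] > -4) <-> (3*data[3] = 6 <-> k < 2)) or (not (2*data[j + 1] < 2*b + val + 15 or k > 2*b - 2))))
Answer: WP = (2*b + val > 13 -> ((not (2*b + val > 13)) and (((2*data[j] > 9 and data[k + 3] > -4) <-> (3*data[3] = 6 <-> k < 2)) or (not (2*data[j + 1] < 2*b + val + 15 or k > 4*b + 6*d + 2*val + 10))))) and ((not (2*b + val > 13)) -> (((2*data[j] > 9 and data[k + 3] > -4) <-> (3*data[3] = 6 <-> k < 2)) or (not (2*data[j + 1] < 2*b + val + 15 or k > 2*b - 2))))


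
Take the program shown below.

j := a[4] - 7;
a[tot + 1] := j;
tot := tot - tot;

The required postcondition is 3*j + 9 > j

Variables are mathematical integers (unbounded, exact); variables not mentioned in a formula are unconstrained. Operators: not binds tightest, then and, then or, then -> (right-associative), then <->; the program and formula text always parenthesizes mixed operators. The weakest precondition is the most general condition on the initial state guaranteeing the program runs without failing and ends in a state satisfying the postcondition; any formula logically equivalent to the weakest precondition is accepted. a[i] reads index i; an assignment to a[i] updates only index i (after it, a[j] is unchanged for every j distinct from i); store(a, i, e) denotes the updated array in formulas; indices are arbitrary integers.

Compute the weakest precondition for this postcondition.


Working backward. After the program, the postcondition 3*j + 9 > j must hold; in canonical form it is 2*j > -9.
Before tot := tot - tot: 2*j > -9
Before a[tot + 1] := j: 2*j > -9
Before j := a[4] - 7: 2*a[4] > 5
Answer: WP = 2*a[4] > 5


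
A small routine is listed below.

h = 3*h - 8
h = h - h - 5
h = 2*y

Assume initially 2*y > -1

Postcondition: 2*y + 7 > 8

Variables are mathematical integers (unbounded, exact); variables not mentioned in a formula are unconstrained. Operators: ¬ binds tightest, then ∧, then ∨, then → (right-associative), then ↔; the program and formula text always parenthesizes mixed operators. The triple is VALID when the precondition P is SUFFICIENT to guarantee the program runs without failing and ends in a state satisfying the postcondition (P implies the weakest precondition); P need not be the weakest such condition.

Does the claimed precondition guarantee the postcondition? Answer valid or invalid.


Working backward. After the program, the postcondition 2*y + 7 > 8 must hold; in canonical form it is 2*y > 1.
Before h := 2*y: 2*y > 1
Before h := h - h - 5: 2*y > 1
Before h := 3*h - 8: 2*y > 1
The weakest precondition is 2*y > 1.
Check whether 2*y > -1 implies it.
Countermodel: at the initial state y = 0, the precondition holds but the weakest precondition fails.
Answer: invalid


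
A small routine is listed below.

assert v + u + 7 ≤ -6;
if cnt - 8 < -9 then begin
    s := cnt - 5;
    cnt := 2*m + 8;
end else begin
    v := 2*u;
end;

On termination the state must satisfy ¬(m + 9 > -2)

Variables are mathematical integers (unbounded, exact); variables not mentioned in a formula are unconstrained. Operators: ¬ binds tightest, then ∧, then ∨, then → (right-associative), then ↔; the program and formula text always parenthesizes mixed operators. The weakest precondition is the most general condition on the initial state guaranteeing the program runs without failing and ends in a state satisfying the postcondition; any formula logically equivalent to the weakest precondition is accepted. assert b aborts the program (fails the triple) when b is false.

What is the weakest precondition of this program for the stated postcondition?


Working backward. After the program, the postcondition ¬(m + 9 > -2) must hold; in canonical form it is ¬(m > -11).
Then branch requires ¬(m > -11); else branch requires ¬(m > -11).
Before the if: (cnt < -1 → (¬(m > -11))) ∧ ((¬(cnt < -1)) → (¬(m > -11)))
Before assert v + u + 7 ≤ -6: u + v ≤ -13 ∧ (cnt < -1 → (¬(m > -11))) ∧ ((¬(cnt < -1)) → (¬(m > -11)))
Answer: WP = u + v ≤ -13 ∧ (cnt < -1 → (¬(m > -11))) ∧ ((¬(cnt < -1)) → (¬(m > -11)))


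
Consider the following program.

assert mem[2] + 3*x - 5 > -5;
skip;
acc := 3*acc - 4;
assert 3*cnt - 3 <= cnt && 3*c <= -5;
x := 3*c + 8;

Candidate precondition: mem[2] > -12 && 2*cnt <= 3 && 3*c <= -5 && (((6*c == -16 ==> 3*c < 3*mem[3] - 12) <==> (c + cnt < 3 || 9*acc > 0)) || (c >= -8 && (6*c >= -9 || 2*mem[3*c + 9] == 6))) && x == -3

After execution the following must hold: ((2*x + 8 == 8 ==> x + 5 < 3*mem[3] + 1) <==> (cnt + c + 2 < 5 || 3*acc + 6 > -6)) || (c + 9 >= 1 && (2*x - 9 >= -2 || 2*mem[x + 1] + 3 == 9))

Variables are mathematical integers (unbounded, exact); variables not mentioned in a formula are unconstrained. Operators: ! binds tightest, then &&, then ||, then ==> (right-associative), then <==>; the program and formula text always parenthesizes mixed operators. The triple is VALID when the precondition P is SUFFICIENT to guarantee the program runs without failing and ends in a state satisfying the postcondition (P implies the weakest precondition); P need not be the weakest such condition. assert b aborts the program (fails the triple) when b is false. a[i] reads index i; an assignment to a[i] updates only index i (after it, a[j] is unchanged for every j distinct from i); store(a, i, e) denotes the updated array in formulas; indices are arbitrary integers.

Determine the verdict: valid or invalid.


Working backward. After the program, the postcondition ((2*x + 8 == 8 ==> x + 5 < 3*mem[3] + 1) <==> (cnt + c + 2 < 5 || 3*acc + 6 > -6)) || (c + 9 >= 1 && (2*x - 9 >= -2 || 2*mem[x + 1] + 3 == 9)) must hold; in canonical form it is ((2*x == 0 ==> x < 3*mem[3] - 4) <==> (c + cnt < 3 || 3*acc > -12)) || (c >= -8 && (2*x >= 7 || 2*mem[x + 1] == 6)).
Before x := 3*c + 8: ((6*c == -16 ==> 3*c < 3*mem[3] - 12) <==> (c + cnt < 3 || 3*acc > -12)) || (c >= -8 && (6*c >= -9 || 2*mem[3*c + 9] == 6))
Before assert 3*cnt - 3 <= cnt && 3*c <= -5: 2*cnt <= 3 && 3*c <= -5 && (((6*c == -16 ==> 3*c < 3*mem[3] - 12) <==> (c + cnt < 3 || 3*acc > -12)) || (c >= -8 && (6*c >= -9 || 2*mem[3*c + 9] == 6)))
Before acc := 3*acc - 4: 2*cnt <= 3 && 3*c <= -5 && (((6*c == -16 ==> 3*c < 3*mem[3] - 12) <==> (c + cnt < 3 || 9*acc > 0)) || (c >= -8 && (6*c >= -9 || 2*mem[3*c + 9] == 6)))
Before skip: 2*cnt <= 3 && 3*c <= -5 && (((6*c == -16 ==> 3*c < 3*mem[3] - 12) <==> (c + cnt < 3 || 9*acc > 0)) || (c >= -8 && (6*c >= -9 || 2*mem[3*c + 9] == 6)))
Before assert mem[2] + 3*x - 5 > -5: mem[2] + 3*x > 0 && 2*cnt <= 3 && 3*c <= -5 && (((6*c == -16 ==> 3*c < 3*mem[3] - 12) <==> (c + cnt < 3 || 9*acc > 0)) || (c >= -8 && (6*c >= -9 || 2*mem[3*c + 9] == 6)))
The weakest precondition is mem[2] + 3*x > 0 && 2*cnt <= 3 && 3*c <= -5 && (((6*c == -16 ==> 3*c < 3*mem[3] - 12) <==> (c + cnt < 3 || 9*acc > 0)) || (c >= -8 && (6*c >= -9 || 2*mem[3*c + 9] == 6))).
Check whether mem[2] > -12 && 2*cnt <= 3 && 3*c <= -5 && (((6*c == -16 ==> 3*c < 3*mem[3] - 12) <==> (c + cnt < 3 || 9*acc > 0)) || (c >= -8 && (6*c >= -9 || 2*mem[3*c + 9] == 6))) && x == -3 implies it.
Countermodel: at the initial state acc = 0, c = -2, cnt = 0, mem = {[2] = 0, [3] = 0, elsewhere 0}, x = -3, the precondition holds but the weakest precondition fails.
Answer: invalid


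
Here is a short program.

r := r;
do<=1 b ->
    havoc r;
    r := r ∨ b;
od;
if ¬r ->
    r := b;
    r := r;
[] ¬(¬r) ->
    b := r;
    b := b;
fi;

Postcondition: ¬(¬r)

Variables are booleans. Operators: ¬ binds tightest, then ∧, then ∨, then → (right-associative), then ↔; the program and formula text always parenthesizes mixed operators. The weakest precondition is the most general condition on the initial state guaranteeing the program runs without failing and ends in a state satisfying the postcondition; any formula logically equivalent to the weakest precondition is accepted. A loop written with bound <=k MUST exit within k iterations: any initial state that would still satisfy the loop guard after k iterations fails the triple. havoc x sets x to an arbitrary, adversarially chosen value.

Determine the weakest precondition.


Working backward. After the program, the postcondition ¬(¬r) must hold; in canonical form it is r.
Then branch requires b; else branch requires r.
Before the if: (¬r) → b
Before the loop (bound <=1), unroll the exhaustion recursion (WP_0 = exit-now case; WP_j = one more guarded iteration, up to j = 1):
  WP_0: (¬b) ∧ ((¬r) → b)
  WP_1: (b → ((¬b) ∧ ((¬b) → b))) ∧ ((¬b) → ((¬r) → b))
So before the loop: (b → ((¬b) ∧ ((¬b) → b))) ∧ ((¬b) → ((¬r) → b))
Before r := r: (b → ((¬b) ∧ ((¬b) → b))) ∧ ((¬b) → ((¬r) → b))
Answer: WP = (b → ((¬b) ∧ ((¬b) → b))) ∧ ((¬b) → ((¬r) → b))


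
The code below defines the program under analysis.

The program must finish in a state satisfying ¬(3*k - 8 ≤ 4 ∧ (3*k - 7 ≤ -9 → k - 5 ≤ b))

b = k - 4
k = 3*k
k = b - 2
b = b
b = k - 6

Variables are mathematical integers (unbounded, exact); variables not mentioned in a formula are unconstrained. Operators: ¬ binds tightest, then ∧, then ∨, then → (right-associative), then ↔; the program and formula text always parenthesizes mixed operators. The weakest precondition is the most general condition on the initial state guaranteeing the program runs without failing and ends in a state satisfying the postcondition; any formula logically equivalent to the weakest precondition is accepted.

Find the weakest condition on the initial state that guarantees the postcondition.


Working backward. After the program, the postcondition ¬(3*k - 8 ≤ 4 ∧ (3*k - 7 ≤ -9 → k - 5 ≤ b)) must hold; in canonical form it is ¬(3*k ≤ 12 ∧ (3*k ≤ -2 → k ≤ b + 5)).
Before b := k - 6: ¬(3*k ≤ 12 ∧ (¬(3*k ≤ -2)))
Before b := b: ¬(3*k ≤ 12 ∧ (¬(3*k ≤ -2)))
Before k := b - 2: ¬(3*b ≤ 18 ∧ (¬(3*b ≤ 4)))
Before k := 3*k: ¬(3*b ≤ 18 ∧ (¬(3*b ≤ 4)))
Before b := k - 4: ¬(3*k ≤ 30 ∧ (¬(3*k ≤ 16)))
Answer: WP = ¬(3*k ≤ 30 ∧ (¬(3*k ≤ 16)))


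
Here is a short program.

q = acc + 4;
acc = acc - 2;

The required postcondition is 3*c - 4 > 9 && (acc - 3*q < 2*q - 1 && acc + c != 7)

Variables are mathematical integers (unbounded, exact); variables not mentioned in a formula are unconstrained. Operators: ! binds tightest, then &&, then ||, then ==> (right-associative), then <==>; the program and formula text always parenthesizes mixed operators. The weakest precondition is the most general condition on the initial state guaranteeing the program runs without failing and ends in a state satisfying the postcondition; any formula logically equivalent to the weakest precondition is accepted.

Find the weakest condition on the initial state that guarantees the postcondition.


Working backward. After the program, the postcondition 3*c - 4 > 9 && (acc - 3*q < 2*q - 1 && acc + c != 7) must hold; in canonical form it is 3*c > 13 && acc < 5*q - 1 && acc + c != 7.
Before acc := acc - 2: 3*c > 13 && acc < 5*q + 1 && acc + c != 9
Before q := acc + 4: 3*c > 13 && 4*acc > -21 && acc + c != 9
Answer: WP = 3*c > 13 && 4*acc > -21 && acc + c != 9


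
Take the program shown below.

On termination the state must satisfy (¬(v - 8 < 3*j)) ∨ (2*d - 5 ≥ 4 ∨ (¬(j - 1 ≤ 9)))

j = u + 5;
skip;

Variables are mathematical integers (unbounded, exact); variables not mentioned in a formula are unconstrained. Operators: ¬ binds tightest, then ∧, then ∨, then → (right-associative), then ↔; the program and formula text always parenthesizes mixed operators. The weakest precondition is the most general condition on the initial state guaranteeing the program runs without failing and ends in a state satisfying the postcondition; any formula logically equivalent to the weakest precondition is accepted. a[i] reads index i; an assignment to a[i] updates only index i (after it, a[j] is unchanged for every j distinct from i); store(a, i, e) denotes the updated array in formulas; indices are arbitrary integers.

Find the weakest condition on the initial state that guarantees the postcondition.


Working backward. After the program, the postcondition (¬(v - 8 < 3*j)) ∨ (2*d - 5 ≥ 4 ∨ (¬(j - 1 ≤ 9))) must hold; in canonical form it is (¬(v < 3*j + 8)) ∨ 2*d ≥ 9 ∨ (¬(j ≤ 10)).
Before skip: (¬(v < 3*j + 8)) ∨ 2*d ≥ 9 ∨ (¬(j ≤ 10))
Before j := u + 5: (¬(v < 3*u + 23)) ∨ 2*d ≥ 9 ∨ (¬(u ≤ 5))
Answer: WP = (¬(v < 3*u + 23)) ∨ 2*d ≥ 9 ∨ (¬(u ≤ 5))


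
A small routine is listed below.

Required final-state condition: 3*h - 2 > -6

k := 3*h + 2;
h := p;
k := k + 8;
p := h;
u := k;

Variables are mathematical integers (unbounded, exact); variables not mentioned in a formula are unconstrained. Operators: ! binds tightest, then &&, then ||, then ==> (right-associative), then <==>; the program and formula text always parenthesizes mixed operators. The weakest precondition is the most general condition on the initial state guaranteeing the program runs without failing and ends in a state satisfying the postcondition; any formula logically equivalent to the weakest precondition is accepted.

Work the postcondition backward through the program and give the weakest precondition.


Working backward. After the program, the postcondition 3*h - 2 > -6 must hold; in canonical form it is 3*h > -4.
Before u := k: 3*h > -4
Before p := h: 3*h > -4
Before k := k + 8: 3*h > -4
Before h := p: 3*p > -4
Before k := 3*h + 2: 3*p > -4
Answer: WP = 3*p > -4


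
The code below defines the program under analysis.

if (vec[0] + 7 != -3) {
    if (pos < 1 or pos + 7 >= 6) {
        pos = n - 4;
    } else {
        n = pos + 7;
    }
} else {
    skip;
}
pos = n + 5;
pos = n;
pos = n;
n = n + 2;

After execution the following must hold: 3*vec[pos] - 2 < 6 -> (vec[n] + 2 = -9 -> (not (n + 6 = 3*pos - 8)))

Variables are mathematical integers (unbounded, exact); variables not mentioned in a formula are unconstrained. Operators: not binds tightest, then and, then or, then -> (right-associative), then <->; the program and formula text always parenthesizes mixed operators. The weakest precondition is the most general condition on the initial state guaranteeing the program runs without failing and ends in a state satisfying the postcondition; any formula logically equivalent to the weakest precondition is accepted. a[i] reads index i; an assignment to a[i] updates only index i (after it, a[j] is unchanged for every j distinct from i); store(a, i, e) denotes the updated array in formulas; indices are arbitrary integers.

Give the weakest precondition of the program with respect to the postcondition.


Working backward. After the program, the postcondition 3*vec[pos] - 2 < 6 -> (vec[n] + 2 = -9 -> (not (n + 6 = 3*pos - 8))) must hold; in canonical form it is 3*vec[pos] < 8 -> (vec[n] = -11 -> (not (n = 3*pos - 14))).
Before n := n + 2: 3*vec[pos] < 8 -> (vec[n + 2] = -11 -> (not (n = 3*pos - 16)))
Before pos := n: 3*vec[n] < 8 -> (vec[n + 2] = -11 -> (not (2*n = 16)))
Before pos := n: 3*vec[n] < 8 -> (vec[n + 2] = -11 -> (not (2*n = 16)))
Before pos := n + 5: 3*vec[n] < 8 -> (vec[n + 2] = -11 -> (not (2*n = 16)))
Then branch requires ((pos < 1 or pos >= -1) -> (3*vec[n] < 8 -> (vec[n + 2] = -11 -> (not (2*n = 16))))) and ((not (pos < 1 or pos >= -1)) -> (3*vec[pos + 7] < 8 -> (vec[pos + 9] = -11 -> (not (2*pos = 2))))); else branch requires 3*vec[n] < 8 -> (vec[n + 2] = -11 -> (not (2*n = 16))).
Before the if: (vec[0] != -10 -> (((pos < 1 or pos >= -1) -> (3*vec[n] < 8 -> (vec[n + 2] = -11 -> (not (2*n = 16))))) and ((not (pos < 1 or pos >= -1)) -> (3*vec[pos + 7] < 8 -> (vec[pos + 9] = -11 -> (not (2*pos = 2))))))) and ((not (vec[0] != -10)) -> (3*vec[n] < 8 -> (vec[n + 2] = -11 -> (not (2*n = 16)))))
Answer: WP = (vec[0] != -10 -> (((pos < 1 or pos >= -1) -> (3*vec[n] < 8 -> (vec[n + 2] = -11 -> (not (2*n = 16))))) and ((not (pos < 1 or pos >= -1)) -> (3*vec[pos + 7] < 8 -> (vec[pos + 9] = -11 -> (not (2*pos = 2))))))) and ((not (vec[0] != -10)) -> (3*vec[n] < 8 -> (vec[n + 2] = -11 -> (not (2*n = 16)))))


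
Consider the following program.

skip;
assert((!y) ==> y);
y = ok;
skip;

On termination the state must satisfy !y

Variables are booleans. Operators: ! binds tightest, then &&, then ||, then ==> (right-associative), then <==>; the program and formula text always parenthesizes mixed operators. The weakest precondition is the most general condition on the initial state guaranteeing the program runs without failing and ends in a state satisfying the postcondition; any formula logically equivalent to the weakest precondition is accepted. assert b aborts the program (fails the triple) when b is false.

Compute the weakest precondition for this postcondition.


Working backward. After the program, !y must hold.
Before skip: !y
Before y := ok: !ok
Before assert (!y) ==> y: ((!y) ==> y) && (!ok)
Before skip: ((!y) ==> y) && (!ok)
Answer: WP = ((!y) ==> y) && (!ok)


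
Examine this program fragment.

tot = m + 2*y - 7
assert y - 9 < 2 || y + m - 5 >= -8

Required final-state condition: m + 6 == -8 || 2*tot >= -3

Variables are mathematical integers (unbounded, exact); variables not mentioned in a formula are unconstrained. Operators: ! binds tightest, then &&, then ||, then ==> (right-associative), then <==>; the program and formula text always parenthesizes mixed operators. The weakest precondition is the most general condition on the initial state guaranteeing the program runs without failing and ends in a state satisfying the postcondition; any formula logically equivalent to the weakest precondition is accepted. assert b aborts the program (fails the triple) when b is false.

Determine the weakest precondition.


Working backward. After the program, the postcondition m + 6 == -8 || 2*tot >= -3 must hold; in canonical form it is m == -14 || 2*tot >= -3.
Before assert y - 9 < 2 || y + m - 5 >= -8: (y < 11 || m + y >= -3) && (m == -14 || 2*tot >= -3)
Before tot := m + 2*y - 7: (y < 11 || m + y >= -3) && (m == -14 || 2*m + 4*y >= 11)
Answer: WP = (y < 11 || m + y >= -3) && (m == -14 || 2*m + 4*y >= 11)


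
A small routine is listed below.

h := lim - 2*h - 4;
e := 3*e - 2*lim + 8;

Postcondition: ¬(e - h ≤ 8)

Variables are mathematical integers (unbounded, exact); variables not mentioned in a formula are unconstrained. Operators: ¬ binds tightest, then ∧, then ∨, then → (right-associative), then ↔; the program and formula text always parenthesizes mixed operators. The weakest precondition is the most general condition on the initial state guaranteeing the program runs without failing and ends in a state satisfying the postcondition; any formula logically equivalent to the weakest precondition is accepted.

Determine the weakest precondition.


Working backward. After the program, the postcondition ¬(e - h ≤ 8) must hold; in canonical form it is ¬(e ≤ h + 8).
Before e := 3*e - 2*lim + 8: ¬(3*e ≤ h + 2*lim)
Before h := lim - 2*h - 4: ¬(3*e + 2*h ≤ 3*lim - 4)
Answer: WP = ¬(3*e + 2*h ≤ 3*lim - 4)


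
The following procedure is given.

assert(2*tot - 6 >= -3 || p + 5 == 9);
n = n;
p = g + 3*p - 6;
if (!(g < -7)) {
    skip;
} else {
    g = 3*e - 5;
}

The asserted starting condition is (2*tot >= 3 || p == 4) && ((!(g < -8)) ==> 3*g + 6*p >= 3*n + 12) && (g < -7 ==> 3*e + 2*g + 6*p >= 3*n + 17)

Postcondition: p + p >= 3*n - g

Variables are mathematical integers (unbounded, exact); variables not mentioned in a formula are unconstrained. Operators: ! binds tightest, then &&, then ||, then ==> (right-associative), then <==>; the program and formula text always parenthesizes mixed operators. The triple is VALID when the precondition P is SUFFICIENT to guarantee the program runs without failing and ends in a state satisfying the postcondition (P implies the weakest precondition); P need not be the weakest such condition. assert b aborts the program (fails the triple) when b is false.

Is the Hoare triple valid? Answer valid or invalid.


Working backward. After the program, the postcondition p + p >= 3*n - g must hold; in canonical form it is g + 2*p >= 3*n.
Then branch requires g + 2*p >= 3*n; else branch requires 3*e + 2*p >= 3*n + 5.
Before the if: ((!(g < -7)) ==> g + 2*p >= 3*n) && (g < -7 ==> 3*e + 2*p >= 3*n + 5)
Before p := g + 3*p - 6: ((!(g < -7)) ==> 3*g + 6*p >= 3*n + 12) && (g < -7 ==> 3*e + 2*g + 6*p >= 3*n + 17)
Before n := n: ((!(g < -7)) ==> 3*g + 6*p >= 3*n + 12) && (g < -7 ==> 3*e + 2*g + 6*p >= 3*n + 17)
Before assert 2*tot - 6 >= -3 || p + 5 == 9: (2*tot >= 3 || p == 4) && ((!(g < -7)) ==> 3*g + 6*p >= 3*n + 12) && (g < -7 ==> 3*e + 2*g + 6*p >= 3*n + 17)
The weakest precondition is (2*tot >= 3 || p == 4) && ((!(g < -7)) ==> 3*g + 6*p >= 3*n + 12) && (g < -7 ==> 3*e + 2*g + 6*p >= 3*n + 17).
Check whether (2*tot >= 3 || p == 4) && ((!(g < -8)) ==> 3*g + 6*p >= 3*n + 12) && (g < -7 ==> 3*e + 2*g + 6*p >= 3*n + 17) implies it.
Every state satisfying the precondition satisfies the weakest precondition: the implication holds.
Answer: valid


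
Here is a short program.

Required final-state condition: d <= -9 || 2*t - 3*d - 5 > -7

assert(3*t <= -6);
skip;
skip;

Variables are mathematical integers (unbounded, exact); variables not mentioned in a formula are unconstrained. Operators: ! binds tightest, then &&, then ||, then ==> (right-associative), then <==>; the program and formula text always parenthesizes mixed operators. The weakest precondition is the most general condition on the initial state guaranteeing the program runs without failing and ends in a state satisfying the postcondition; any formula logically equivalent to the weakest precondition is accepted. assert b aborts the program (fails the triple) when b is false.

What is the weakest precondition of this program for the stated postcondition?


Working backward. After the program, the postcondition d <= -9 || 2*t - 3*d - 5 > -7 must hold; in canonical form it is d <= -9 || 2*t > 3*d - 2.
Before skip: d <= -9 || 2*t > 3*d - 2
Before skip: d <= -9 || 2*t > 3*d - 2
Before assert 3*t <= -6: 3*t <= -6 && (d <= -9 || 2*t > 3*d - 2)
Answer: WP = 3*t <= -6 && (d <= -9 || 2*t > 3*d - 2)
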